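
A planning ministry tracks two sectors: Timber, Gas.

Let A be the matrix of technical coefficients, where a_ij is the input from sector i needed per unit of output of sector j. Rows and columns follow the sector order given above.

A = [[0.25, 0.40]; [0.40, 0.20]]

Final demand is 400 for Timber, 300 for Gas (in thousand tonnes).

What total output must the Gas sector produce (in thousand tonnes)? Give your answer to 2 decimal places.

I − A =
  [   0.75    -0.40]
  [  -0.40     0.80]
det(I−A) = (0.75)(0.80) − (-0.40)(-0.40) = 0.4400
adj(I−A) = [[0.80, 0.40], [0.40, 0.75]]
(I − A)⁻¹ = adj(I−A) / det(I−A) ≈
  [   1.8182     0.9091]
  [   0.9091     1.7045]
x = (I − A)⁻¹ d = adj(I−A)·d / det(I−A), with det(I−A) = 0.4400:
  x_1 = (0.80·400 + 0.40·300) / 0.4400 = 440.00 / 0.4400 = 1000.00
  x_2 = (0.40·400 + 0.75·300) / 0.4400 = 385.00 / 0.4400 = 875.00

x_2 = 875.00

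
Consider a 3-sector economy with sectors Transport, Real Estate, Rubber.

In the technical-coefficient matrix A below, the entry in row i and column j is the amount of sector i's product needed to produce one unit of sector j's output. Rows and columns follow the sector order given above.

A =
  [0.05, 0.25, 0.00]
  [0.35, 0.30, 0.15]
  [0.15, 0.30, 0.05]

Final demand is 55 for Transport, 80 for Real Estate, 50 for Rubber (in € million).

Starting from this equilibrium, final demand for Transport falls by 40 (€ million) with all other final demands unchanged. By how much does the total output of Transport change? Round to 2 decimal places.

I − A =
  [   0.95    -0.25     0.00]
  [  -0.35     0.70    -0.15]
  [  -0.15    -0.30     0.95]
Cofactors of I−A, C_ij = (−1)^(i+j)·(minor ij) (rows/columns in the sector order above):
  C_11 = (0.70)(0.95) − (-0.15)(-0.30) = 0.6200
  C_12 = −[(-0.35)(0.95) − (-0.15)(-0.15)] = 0.3550
  C_13 = (-0.35)(-0.30) − (0.70)(-0.15) = 0.2100
  C_21 = −[(-0.25)(0.95) − (0.00)(-0.30)] = 0.2375
  C_22 = (0.95)(0.95) − (0.00)(-0.15) = 0.9025
  C_23 = −[(0.95)(-0.30) − (-0.25)(-0.15)] = 0.3225
  C_31 = (-0.25)(-0.15) − (0.00)(0.70) = 0.0375
  C_32 = −[(0.95)(-0.15) − (0.00)(-0.35)] = 0.1425
  C_33 = (0.95)(0.70) − (-0.25)(-0.35) = 0.5775
det(I−A) = Σ_j (I−A)_1j·C_1j = (0.95)(0.6200) + (-0.25)(0.3550) + (0.00)(0.2100) = 0.50025
adj(I−A) = Cᵀ =
  [ 0.6200   0.2375   0.0375]
  [ 0.3550   0.9025   0.1425]
  [ 0.2100   0.3225   0.5775]
(I − A)⁻¹ = adj(I−A) / det(I−A) ≈
  [   1.2394     0.4748     0.0750]
  [   0.7096     1.8041     0.2849]
  [   0.4198     0.6447     1.1544]
Δx = (I − A)⁻¹ Δd with Δd having -40 in the Transport component and 0 elsewhere.
So Δx_1 = L_11 · (-40), where L_11 = adj(I−A)_11 / det(I−A) = 0.6200 / 0.50025.
Δx_1 = 0.6200 × (-40) / 0.50025 = -24.80 / 0.50025 ≈ -49.58.

Δx_1 = -49.58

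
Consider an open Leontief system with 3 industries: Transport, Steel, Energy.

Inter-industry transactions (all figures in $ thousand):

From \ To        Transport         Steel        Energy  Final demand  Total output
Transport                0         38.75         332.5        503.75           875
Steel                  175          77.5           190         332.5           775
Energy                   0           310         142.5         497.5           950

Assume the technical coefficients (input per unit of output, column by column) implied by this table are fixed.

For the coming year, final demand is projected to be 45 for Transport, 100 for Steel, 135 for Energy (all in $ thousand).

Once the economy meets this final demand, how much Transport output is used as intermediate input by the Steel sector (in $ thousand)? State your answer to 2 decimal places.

Technical coefficients a_ij = z_ij / X_j:
  a_TT = 0/875 = 0.00, a_ST = 175/875 = 0.20, a_ET = 0/875 = 0.00
  a_TS = 38.75/775 = 0.05, a_SS = 77.5/775 = 0.10, a_ES = 310/775 = 0.40
  a_TE = 332.5/950 = 0.35, a_SE = 190/950 = 0.20, a_EE = 142.5/950 = 0.15
I − A =
  [   1.00    -0.05    -0.35]
  [  -0.20     0.90    -0.20]
  [   0.00    -0.40     0.85]
Cofactors of I−A, C_ij = (−1)^(i+j)·(minor ij) (rows/columns in the sector order above):
  C_11 = (0.90)(0.85) − (-0.20)(-0.40) = 0.6850
  C_12 = −[(-0.20)(0.85) − (-0.20)(0.00)] = 0.1700
  C_13 = (-0.20)(-0.40) − (0.90)(0.00) = 0.0800
  C_21 = −[(-0.05)(0.85) − (-0.35)(-0.40)] = 0.1825
  C_22 = (1.00)(0.85) − (-0.35)(0.00) = 0.8500
  C_23 = −[(1.00)(-0.40) − (-0.05)(0.00)] = 0.4000
  C_31 = (-0.05)(-0.20) − (-0.35)(0.90) = 0.3250
  C_32 = −[(1.00)(-0.20) − (-0.35)(-0.20)] = 0.2700
  C_33 = (1.00)(0.90) − (-0.05)(-0.20) = 0.8900
det(I−A) = Σ_j (I−A)_1j·C_1j = (1.00)(0.6850) + (-0.05)(0.1700) + (-0.35)(0.0800) = 0.6485
adj(I−A) = Cᵀ =
  [ 0.6850   0.1825   0.3250]
  [ 0.1700   0.8500   0.2700]
  [ 0.0800   0.4000   0.8900]
(I − A)⁻¹ = adj(I−A) / det(I−A) ≈
  [   1.0563     0.2814     0.5012]
  [   0.2621     1.3107     0.4163]
  [   0.1234     0.6168     1.3724]
First solve x = (I − A)⁻¹ d = adj(I−A)·d / det(I−A); in particular x_S = (0.1700·45 + 0.8500·100 + 0.2700·135) / 0.6485 = 129.10 / 0.6485 ≈ 199.0748.
Intermediate flow from T to S: z_TS = a_TS · x_S = 0.05 × 129.10 / 0.6485 = 6.455 / 0.6485 ≈ 9.95.

z_TS = 9.95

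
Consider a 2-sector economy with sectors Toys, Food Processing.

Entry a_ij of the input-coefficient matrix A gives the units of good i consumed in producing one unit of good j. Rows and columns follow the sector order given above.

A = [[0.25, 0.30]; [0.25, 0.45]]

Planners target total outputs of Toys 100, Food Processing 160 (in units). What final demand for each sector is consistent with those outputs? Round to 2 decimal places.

d_T = 27.00, d_F = 63.00

I − A =
  [   0.75    -0.30]
  [  -0.25     0.55]
d = (I − A) x:
  d_T = (+0.75)·100 + (-0.30)·160 = 27.00
  d_F = (-0.25)·100 + (+0.55)·160 = 63.00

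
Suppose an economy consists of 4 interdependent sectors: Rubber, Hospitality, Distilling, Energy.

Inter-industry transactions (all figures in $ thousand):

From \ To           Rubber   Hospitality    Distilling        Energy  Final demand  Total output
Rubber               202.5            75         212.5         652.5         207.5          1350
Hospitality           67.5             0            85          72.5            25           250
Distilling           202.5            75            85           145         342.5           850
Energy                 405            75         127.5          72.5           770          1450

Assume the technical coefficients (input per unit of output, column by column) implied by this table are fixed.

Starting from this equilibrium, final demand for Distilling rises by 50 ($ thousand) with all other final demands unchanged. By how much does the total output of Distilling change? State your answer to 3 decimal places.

Technical coefficients a_ij = z_ij / X_j:
  a_11 = 202.5/1350 = 0.15, a_21 = 67.5/1350 = 0.05, a_31 = 202.5/1350 = 0.15, a_41 = 405/1350 = 0.30
  a_12 = 75/250 = 0.30, a_22 = 0/250 = 0.00, a_32 = 75/250 = 0.30, a_42 = 75/250 = 0.30
  a_13 = 212.5/850 = 0.25, a_23 = 85/850 = 0.10, a_33 = 85/850 = 0.10, a_43 = 127.5/850 = 0.15
  a_14 = 652.5/1450 = 0.45, a_24 = 72.5/1450 = 0.05, a_34 = 145/1450 = 0.10, a_44 = 72.5/1450 = 0.05
I − A =
  [   0.85    -0.30    -0.25    -0.45]
  [  -0.05     1.00    -0.10    -0.05]
  [  -0.15    -0.30     0.90    -0.10]
  [  -0.30    -0.30    -0.15     0.95]
Compute the cofactors C_ij = (−1)^(i+j)·(3×3 minor ij) of I−A; the adjugate is their transpose:
adj(I−A) = Cᵀ =
  [ 0.792750   0.472500   0.345500   0.436750]
  [ 0.073875   0.539250   0.092625   0.073125]
  [ 0.190500   0.299250   0.634250   0.172750]
  [ 0.303750   0.366750   0.238500   0.680250]
det(I−A) = Σ_j (I−A)_1j·C_1j = (0.85)(0.792750) + (-0.30)(0.073875) + (-0.25)(0.190500) + (-0.45)(0.303750) = 0.4673625
(I − A)⁻¹ = adj(I−A) / det(I−A) ≈
  [   1.6962     1.0110     0.7393     0.9345]
  [   0.1581     1.1538     0.1982     0.1565]
  [   0.4076     0.6403     1.3571     0.3696]
  [   0.6499     0.7847     0.5103     1.4555]
Δx = (I − A)⁻¹ Δd with Δd having +50 in the Distilling component and 0 elsewhere.
So Δx_3 = L_33 · (+50), where L_33 = adj(I−A)_33 / det(I−A) = 0.634250 / 0.4673625.
Δx_3 = 0.634250 × (+50) / 0.4673625 = 31.7125 / 0.4673625 ≈ 67.854.

Δx_3 = 67.854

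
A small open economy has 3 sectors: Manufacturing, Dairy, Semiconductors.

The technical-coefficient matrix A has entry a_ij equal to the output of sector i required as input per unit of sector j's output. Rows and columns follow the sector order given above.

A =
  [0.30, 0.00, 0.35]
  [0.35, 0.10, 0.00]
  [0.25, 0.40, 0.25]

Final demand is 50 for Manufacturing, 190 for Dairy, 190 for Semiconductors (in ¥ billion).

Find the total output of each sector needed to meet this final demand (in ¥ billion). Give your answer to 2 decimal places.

x_M = 348.66, x_D = 346.70, x_S = 554.46

I − A =
  [   0.70     0.00    -0.35]
  [  -0.35     0.90     0.00]
  [  -0.25    -0.40     0.75]
Cofactors of I−A, C_ij = (−1)^(i+j)·(minor ij) (rows/columns in the sector order above):
  C_11 = (0.90)(0.75) − (0.00)(-0.40) = 0.6750
  C_12 = −[(-0.35)(0.75) − (0.00)(-0.25)] = 0.2625
  C_13 = (-0.35)(-0.40) − (0.90)(-0.25) = 0.3650
  C_21 = −[(0.00)(0.75) − (-0.35)(-0.40)] = 0.1400
  C_22 = (0.70)(0.75) − (-0.35)(-0.25) = 0.4375
  C_23 = −[(0.70)(-0.40) − (0.00)(-0.25)] = 0.2800
  C_31 = (0.00)(0.00) − (-0.35)(0.90) = 0.3150
  C_32 = −[(0.70)(0.00) − (-0.35)(-0.35)] = 0.1225
  C_33 = (0.70)(0.90) − (0.00)(-0.35) = 0.6300
det(I−A) = Σ_j (I−A)_1j·C_1j = (0.70)(0.6750) + (0.00)(0.2625) + (-0.35)(0.3650) = 0.34475
adj(I−A) = Cᵀ =
  [ 0.6750   0.1400   0.3150]
  [ 0.2625   0.4375   0.1225]
  [ 0.3650   0.2800   0.6300]
(I − A)⁻¹ = adj(I−A) / det(I−A) ≈
  [   1.9579     0.4061     0.9137]
  [   0.7614     1.2690     0.3553]
  [   1.0587     0.8122     1.8274]
x = (I − A)⁻¹ d = adj(I−A)·d / det(I−A), with det(I−A) = 0.34475:
  x_M = (0.6750·50 + 0.1400·190 + 0.3150·190) / 0.34475 = 120.20 / 0.34475 ≈ 348.66
  x_D = (0.2625·50 + 0.4375·190 + 0.1225·190) / 0.34475 = 119.525 / 0.34475 ≈ 346.70
  x_S = (0.3650·50 + 0.2800·190 + 0.6300·190) / 0.34475 = 191.15 / 0.34475 ≈ 554.46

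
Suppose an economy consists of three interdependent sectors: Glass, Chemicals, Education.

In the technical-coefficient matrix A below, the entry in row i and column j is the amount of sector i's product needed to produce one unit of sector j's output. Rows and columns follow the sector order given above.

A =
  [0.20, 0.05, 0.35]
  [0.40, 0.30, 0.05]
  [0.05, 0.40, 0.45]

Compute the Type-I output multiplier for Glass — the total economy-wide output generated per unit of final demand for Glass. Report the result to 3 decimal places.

m_1 = 3.680

I − A =
  [   0.80    -0.05    -0.35]
  [  -0.40     0.70    -0.05]
  [  -0.05    -0.40     0.55]
Cofactors of I−A, C_ij = (−1)^(i+j)·(minor ij) (rows/columns in the sector order above):
  C_11 = (0.70)(0.55) − (-0.05)(-0.40) = 0.3650
  C_12 = −[(-0.40)(0.55) − (-0.05)(-0.05)] = 0.2225
  C_13 = (-0.40)(-0.40) − (0.70)(-0.05) = 0.1950
  C_21 = −[(-0.05)(0.55) − (-0.35)(-0.40)] = 0.1675
  C_22 = (0.80)(0.55) − (-0.35)(-0.05) = 0.4225
  C_23 = −[(0.80)(-0.40) − (-0.05)(-0.05)] = 0.3225
  C_31 = (-0.05)(-0.05) − (-0.35)(0.70) = 0.2475
  C_32 = −[(0.80)(-0.05) − (-0.35)(-0.40)] = 0.1800
  C_33 = (0.80)(0.70) − (-0.05)(-0.40) = 0.5400
det(I−A) = Σ_j (I−A)_1j·C_1j = (0.80)(0.3650) + (-0.05)(0.2225) + (-0.35)(0.1950) = 0.212625
adj(I−A) = Cᵀ =
  [ 0.3650   0.1675   0.2475]
  [ 0.2225   0.4225   0.1800]
  [ 0.1950   0.3225   0.5400]
(I − A)⁻¹ = adj(I−A) / det(I−A) ≈
  [   1.7166     0.7878     1.1640]
  [   1.0464     1.9871     0.8466]
  [   0.9171     1.5168     2.5397]
The output multiplier for sector j is the column-j sum of the Leontief inverse (I − A)⁻¹ = adj(I−A) / det(I−A).
Column 1 of adj(I−A): (0.3650, 0.2225, 0.1950); det(I−A) = 0.212625.
m_1 = (0.3650 + 0.2225 + 0.1950) / 0.212625 = 0.7825 / 0.212625 ≈ 3.680.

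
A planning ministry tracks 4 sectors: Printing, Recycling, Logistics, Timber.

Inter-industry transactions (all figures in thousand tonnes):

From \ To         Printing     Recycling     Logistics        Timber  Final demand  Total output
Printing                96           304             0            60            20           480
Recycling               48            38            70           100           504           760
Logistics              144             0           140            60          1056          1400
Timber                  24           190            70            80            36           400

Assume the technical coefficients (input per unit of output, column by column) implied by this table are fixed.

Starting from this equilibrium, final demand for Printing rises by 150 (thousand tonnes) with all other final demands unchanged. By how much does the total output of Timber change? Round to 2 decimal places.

Δx_4 = 28.18

Technical coefficients a_ij = z_ij / X_j:
  a_11 = 96/480 = 0.20, a_21 = 48/480 = 0.10, a_31 = 144/480 = 0.30, a_41 = 24/480 = 0.05
  a_12 = 304/760 = 0.40, a_22 = 38/760 = 0.05, a_32 = 0/760 = 0.00, a_42 = 190/760 = 0.25
  a_13 = 0/1400 = 0.00, a_23 = 70/1400 = 0.05, a_33 = 140/1400 = 0.10, a_43 = 70/1400 = 0.05
  a_14 = 60/400 = 0.15, a_24 = 100/400 = 0.25, a_34 = 60/400 = 0.15, a_44 = 80/400 = 0.20
I − A =
  [   0.80    -0.40     0.00    -0.15]
  [  -0.10     0.95    -0.05    -0.25]
  [  -0.30     0.00     0.90    -0.15]
  [  -0.05    -0.25    -0.05     0.80]
Compute the cofactors C_ij = (−1)^(i+j)·(3×3 minor ij) of I−A; the adjugate is their transpose:
adj(I−A) = Cᵀ =
  [ 0.618750   0.318750   0.030000   0.221250]
  [ 0.098625   0.561000   0.042375   0.201750]
  [ 0.220125   0.140250   0.510125   0.180750]
  [ 0.083250   0.204000   0.047000   0.642000]
det(I−A) = Σ_j (I−A)_1j·C_1j = (0.80)(0.618750) + (-0.40)(0.098625) + (0.00)(0.220125) + (-0.15)(0.083250) = 0.4430625
(I − A)⁻¹ = adj(I−A) / det(I−A) ≈
  [   1.3965     0.7194     0.0677     0.4994]
  [   0.2226     1.2662     0.0956     0.4554]
  [   0.4968     0.3165     1.1514     0.4080]
  [   0.1879     0.4604     0.1061     1.4490]
Δx = (I − A)⁻¹ Δd with Δd having +150 in the Printing component and 0 elsewhere.
So Δx_4 = L_41 · (+150), where L_41 = adj(I−A)_41 / det(I−A) = 0.083250 / 0.4430625.
Δx_4 = 0.083250 × (+150) / 0.4430625 = 12.4875 / 0.4430625 ≈ 28.18.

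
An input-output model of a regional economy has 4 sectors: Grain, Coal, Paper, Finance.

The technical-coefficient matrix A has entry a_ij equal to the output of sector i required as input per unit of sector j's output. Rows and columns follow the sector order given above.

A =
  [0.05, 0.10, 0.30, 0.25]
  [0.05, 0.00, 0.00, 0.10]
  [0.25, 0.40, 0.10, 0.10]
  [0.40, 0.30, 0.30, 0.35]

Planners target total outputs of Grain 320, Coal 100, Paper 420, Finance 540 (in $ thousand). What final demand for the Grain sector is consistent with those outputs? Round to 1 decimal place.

I − A =
  [   0.95    -0.10    -0.30    -0.25]
  [  -0.05     1.00     0.00    -0.10]
  [  -0.25    -0.40     0.90    -0.10]
  [  -0.40    -0.30    -0.30     0.65]
d = (I − A) x:
  d_1 = (+0.95)·320 + (-0.10)·100 + (-0.30)·420 + (-0.25)·540 = 33.0
  d_2 = (-0.05)·320 + (+1.00)·100 + (+0.00)·420 + (-0.10)·540 = 30.0
  d_3 = (-0.25)·320 + (-0.40)·100 + (+0.90)·420 + (-0.10)·540 = 204.0
  d_4 = (-0.40)·320 + (-0.30)·100 + (-0.30)·420 + (+0.65)·540 = 67.0

d_1 = 33.0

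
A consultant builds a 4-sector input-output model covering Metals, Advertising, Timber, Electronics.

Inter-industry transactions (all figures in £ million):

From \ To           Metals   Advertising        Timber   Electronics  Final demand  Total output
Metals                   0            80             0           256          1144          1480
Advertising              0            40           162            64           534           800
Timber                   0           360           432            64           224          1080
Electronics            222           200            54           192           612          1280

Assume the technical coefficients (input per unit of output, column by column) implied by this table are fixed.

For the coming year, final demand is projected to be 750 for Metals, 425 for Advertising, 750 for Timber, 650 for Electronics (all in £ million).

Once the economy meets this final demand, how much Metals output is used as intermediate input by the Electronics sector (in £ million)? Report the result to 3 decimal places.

Technical coefficients a_ij = z_ij / X_j:
  a_MM = 0/1480 = 0.00, a_AM = 0/1480 = 0.00, a_TM = 0/1480 = 0.00, a_EM = 222/1480 = 0.15
  a_MA = 80/800 = 0.10, a_AA = 40/800 = 0.05, a_TA = 360/800 = 0.45, a_EA = 200/800 = 0.25
  a_MT = 0/1080 = 0.00, a_AT = 162/1080 = 0.15, a_TT = 432/1080 = 0.40, a_ET = 54/1080 = 0.05
  a_ME = 256/1280 = 0.20, a_AE = 64/1280 = 0.05, a_TE = 64/1280 = 0.05, a_EE = 192/1280 = 0.15
I − A =
  [   1.00    -0.10     0.00    -0.20]
  [   0.00     0.95    -0.15    -0.05]
  [   0.00    -0.45     0.60    -0.05]
  [  -0.15    -0.25    -0.05     0.85]
Compute the cofactors C_ij = (−1)^(i+j)·(3×3 minor ij) of I−A; the adjugate is their transpose:
adj(I−A) = Cᵀ =
  [ 0.414250   0.085250   0.030000   0.104250]
  [ 0.005625   0.489500   0.125500   0.037500]
  [ 0.010500   0.382250   0.765750   0.070000]
  [ 0.075375   0.181500   0.087250   0.502500]
det(I−A) = Σ_j (I−A)_1j·C_1j = (1.00)(0.414250) + (-0.10)(0.005625) + (0.00)(0.010500) + (-0.20)(0.075375) = 0.3986125
(I − A)⁻¹ = adj(I−A) / det(I−A) ≈
  [   1.0392     0.2139     0.0753     0.2615]
  [   0.0141     1.2280     0.3148     0.0941]
  [   0.0263     0.9590     1.9210     0.1756]
  [   0.1891     0.4553     0.2189     1.2606]
First solve x = (I − A)⁻¹ d = adj(I−A)·d / det(I−A); in particular x_E = (0.075375·750 + 0.181500·425 + 0.087250·750 + 0.502500·650) / 0.3986125 = 525.73125 / 0.3986125 ≈ 1318.90307.
Intermediate flow from M to E: z_ME = a_ME · x_E = 0.20 × 525.73125 / 0.3986125 = 105.14625 / 0.3986125 ≈ 263.781.

z_ME = 263.781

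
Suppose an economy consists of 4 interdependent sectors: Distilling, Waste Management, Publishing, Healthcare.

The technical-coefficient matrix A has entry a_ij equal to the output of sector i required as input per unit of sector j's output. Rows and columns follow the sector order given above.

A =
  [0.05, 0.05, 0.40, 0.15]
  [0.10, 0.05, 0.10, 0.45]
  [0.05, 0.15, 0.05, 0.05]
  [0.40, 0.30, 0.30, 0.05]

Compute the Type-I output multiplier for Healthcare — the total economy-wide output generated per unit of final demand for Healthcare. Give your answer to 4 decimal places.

I − A =
  [   0.95    -0.05    -0.40    -0.15]
  [  -0.10     0.95    -0.10    -0.45]
  [  -0.05    -0.15     0.95    -0.05]
  [  -0.40    -0.30    -0.30     0.95]
Compute the cofactors C_ij = (−1)^(i+j)·(3×3 minor ij) of I−A; the adjugate is their transpose:
adj(I−A) = Cᵀ =
  [ 0.678875   0.156875   0.365750   0.200750]
  [ 0.273250   0.756875   0.327000   0.418875]
  [ 0.100125   0.146250   0.653875   0.119500]
  [ 0.403750   0.351250   0.463750   0.813125]
det(I−A) = Σ_j (I−A)_1j·C_1j = (0.95)(0.678875) + (-0.05)(0.273250) + (-0.40)(0.100125) + (-0.15)(0.403750) = 0.53065625
(I − A)⁻¹ = adj(I−A) / det(I−A) ≈
  [   1.27931     0.29562     0.68924     0.37831]
  [   0.51493     1.42630     0.61622     0.78935]
  [   0.18868     0.27560     1.23220     0.22519]
  [   0.76085     0.66192     0.87392     1.53230]
The output multiplier for sector j is the column-j sum of the Leontief inverse (I − A)⁻¹ = adj(I−A) / det(I−A).
Column H of adj(I−A): (0.200750, 0.418875, 0.119500, 0.813125); det(I−A) = 0.53065625.
m_H = (0.200750 + 0.418875 + 0.119500 + 0.813125) / 0.53065625 = 1.55225 / 0.53065625 ≈ 2.9252.

m_H = 2.9252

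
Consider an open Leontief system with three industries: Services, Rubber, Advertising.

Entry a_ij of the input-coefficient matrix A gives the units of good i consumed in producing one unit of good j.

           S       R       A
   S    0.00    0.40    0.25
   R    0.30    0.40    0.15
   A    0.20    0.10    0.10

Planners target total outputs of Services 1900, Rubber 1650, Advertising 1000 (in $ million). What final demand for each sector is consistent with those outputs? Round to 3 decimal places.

I − A =
  [   1.00    -0.40    -0.25]
  [  -0.30     0.60    -0.15]
  [  -0.20    -0.10     0.90]
d = (I − A) x:
  d_S = (+1.00)·1900 + (-0.40)·1650 + (-0.25)·1000 = 990.000
  d_R = (-0.30)·1900 + (+0.60)·1650 + (-0.15)·1000 = 270.000
  d_A = (-0.20)·1900 + (-0.10)·1650 + (+0.90)·1000 = 355.000

d_S = 990.000, d_R = 270.000, d_A = 355.000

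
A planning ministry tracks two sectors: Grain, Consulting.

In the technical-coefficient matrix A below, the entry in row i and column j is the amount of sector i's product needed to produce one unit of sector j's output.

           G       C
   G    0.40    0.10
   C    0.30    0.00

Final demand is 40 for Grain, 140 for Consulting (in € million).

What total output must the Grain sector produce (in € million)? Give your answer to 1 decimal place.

x_G = 94.7

I − A =
  [   0.60    -0.10]
  [  -0.30     1.00]
det(I−A) = (0.60)(1.00) − (-0.10)(-0.30) = 0.5700
adj(I−A) = [[1.00, 0.10], [0.30, 0.60]]
(I − A)⁻¹ = adj(I−A) / det(I−A) ≈
  [   1.7544     0.1754]
  [   0.5263     1.0526]
x = (I − A)⁻¹ d = adj(I−A)·d / det(I−A), with det(I−A) = 0.5700:
  x_G = (1.00·40 + 0.10·140) / 0.5700 = 54.00 / 0.5700 ≈ 94.7
  x_C = (0.30·40 + 0.60·140) / 0.5700 = 96.00 / 0.5700 ≈ 168.4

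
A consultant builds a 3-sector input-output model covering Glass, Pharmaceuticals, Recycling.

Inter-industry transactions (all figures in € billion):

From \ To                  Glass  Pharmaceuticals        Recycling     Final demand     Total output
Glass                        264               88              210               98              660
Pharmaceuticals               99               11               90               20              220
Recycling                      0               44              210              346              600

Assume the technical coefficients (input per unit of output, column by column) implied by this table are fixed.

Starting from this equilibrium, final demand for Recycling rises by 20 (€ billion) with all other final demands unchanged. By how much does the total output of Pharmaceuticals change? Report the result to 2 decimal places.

Technical coefficients a_ij = z_ij / X_j:
  a_11 = 264/660 = 0.40, a_21 = 99/660 = 0.15, a_31 = 0/660 = 0.00
  a_12 = 88/220 = 0.40, a_22 = 11/220 = 0.05, a_32 = 44/220 = 0.20
  a_13 = 210/600 = 0.35, a_23 = 90/600 = 0.15, a_33 = 210/600 = 0.35
I − A =
  [   0.60    -0.40    -0.35]
  [  -0.15     0.95    -0.15]
  [   0.00    -0.20     0.65]
Cofactors of I−A, C_ij = (−1)^(i+j)·(minor ij) (rows/columns in the sector order above):
  C_11 = (0.95)(0.65) − (-0.15)(-0.20) = 0.5875
  C_12 = −[(-0.15)(0.65) − (-0.15)(0.00)] = 0.0975
  C_13 = (-0.15)(-0.20) − (0.95)(0.00) = 0.0300
  C_21 = −[(-0.40)(0.65) − (-0.35)(-0.20)] = 0.3300
  C_22 = (0.60)(0.65) − (-0.35)(0.00) = 0.3900
  C_23 = −[(0.60)(-0.20) − (-0.40)(0.00)] = 0.1200
  C_31 = (-0.40)(-0.15) − (-0.35)(0.95) = 0.3925
  C_32 = −[(0.60)(-0.15) − (-0.35)(-0.15)] = 0.1425
  C_33 = (0.60)(0.95) − (-0.40)(-0.15) = 0.5100
det(I−A) = Σ_j (I−A)_1j·C_1j = (0.60)(0.5875) + (-0.40)(0.0975) + (-0.35)(0.0300) = 0.3030
adj(I−A) = Cᵀ =
  [ 0.5875   0.3300   0.3925]
  [ 0.0975   0.3900   0.1425]
  [ 0.0300   0.1200   0.5100]
(I − A)⁻¹ = adj(I−A) / det(I−A) ≈
  [   1.9389     1.0891     1.2954]
  [   0.3218     1.2871     0.4703]
  [   0.0990     0.3960     1.6832]
Δx = (I − A)⁻¹ Δd with Δd having +20 in the Recycling component and 0 elsewhere.
So Δx_2 = L_23 · (+20), where L_23 = adj(I−A)_23 / det(I−A) = 0.1425 / 0.3030.
Δx_2 = 0.1425 × (+20) / 0.3030 = 2.85 / 0.3030 ≈ 9.41.

Δx_2 = 9.41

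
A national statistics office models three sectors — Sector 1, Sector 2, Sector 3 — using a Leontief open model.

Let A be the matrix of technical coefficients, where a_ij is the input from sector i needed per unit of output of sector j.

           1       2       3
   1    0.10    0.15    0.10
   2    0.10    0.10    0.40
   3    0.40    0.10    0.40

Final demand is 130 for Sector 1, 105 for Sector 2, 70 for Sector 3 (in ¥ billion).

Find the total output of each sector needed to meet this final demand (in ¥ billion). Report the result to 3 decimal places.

I − A =
  [   0.90    -0.15    -0.10]
  [  -0.10     0.90    -0.40]
  [  -0.40    -0.10     0.60]
Cofactors of I−A, C_ij = (−1)^(i+j)·(minor ij) (rows/columns in the sector order above):
  C_11 = (0.90)(0.60) − (-0.40)(-0.10) = 0.5000
  C_12 = −[(-0.10)(0.60) − (-0.40)(-0.40)] = 0.2200
  C_13 = (-0.10)(-0.10) − (0.90)(-0.40) = 0.3700
  C_21 = −[(-0.15)(0.60) − (-0.10)(-0.10)] = 0.1000
  C_22 = (0.90)(0.60) − (-0.10)(-0.40) = 0.5000
  C_23 = −[(0.90)(-0.10) − (-0.15)(-0.40)] = 0.1500
  C_31 = (-0.15)(-0.40) − (-0.10)(0.90) = 0.1500
  C_32 = −[(0.90)(-0.40) − (-0.10)(-0.10)] = 0.3700
  C_33 = (0.90)(0.90) − (-0.15)(-0.10) = 0.7950
det(I−A) = Σ_j (I−A)_1j·C_1j = (0.90)(0.5000) + (-0.15)(0.2200) + (-0.10)(0.3700) = 0.3800
adj(I−A) = Cᵀ =
  [ 0.5000   0.1000   0.1500]
  [ 0.2200   0.5000   0.3700]
  [ 0.3700   0.1500   0.7950]
(I − A)⁻¹ = adj(I−A) / det(I−A) ≈
  [   1.3158     0.2632     0.3947]
  [   0.5789     1.3158     0.9737]
  [   0.9737     0.3947     2.0921]
x = (I − A)⁻¹ d = adj(I−A)·d / det(I−A), with det(I−A) = 0.3800:
  x_1 = (0.5000·130 + 0.1000·105 + 0.1500·70) / 0.3800 = 86.00 / 0.3800 ≈ 226.316
  x_2 = (0.2200·130 + 0.5000·105 + 0.3700·70) / 0.3800 = 107.00 / 0.3800 ≈ 281.579
  x_3 = (0.3700·130 + 0.1500·105 + 0.7950·70) / 0.3800 = 119.50 / 0.3800 ≈ 314.474

x_1 = 226.316, x_2 = 281.579, x_3 = 314.474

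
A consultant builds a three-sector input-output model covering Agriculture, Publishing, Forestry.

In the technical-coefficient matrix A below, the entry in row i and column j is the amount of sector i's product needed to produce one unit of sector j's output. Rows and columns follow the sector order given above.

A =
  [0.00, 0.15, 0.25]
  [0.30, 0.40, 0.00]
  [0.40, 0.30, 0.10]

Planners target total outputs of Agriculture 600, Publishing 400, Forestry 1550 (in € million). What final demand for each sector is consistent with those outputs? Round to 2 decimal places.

d_1 = 152.50, d_2 = 60.00, d_3 = 1035.00

I − A =
  [   1.00    -0.15    -0.25]
  [  -0.30     0.60     0.00]
  [  -0.40    -0.30     0.90]
d = (I − A) x:
  d_1 = (+1.00)·600 + (-0.15)·400 + (-0.25)·1550 = 152.50
  d_2 = (-0.30)·600 + (+0.60)·400 + (+0.00)·1550 = 60.00
  d_3 = (-0.40)·600 + (-0.30)·400 + (+0.90)·1550 = 1035.00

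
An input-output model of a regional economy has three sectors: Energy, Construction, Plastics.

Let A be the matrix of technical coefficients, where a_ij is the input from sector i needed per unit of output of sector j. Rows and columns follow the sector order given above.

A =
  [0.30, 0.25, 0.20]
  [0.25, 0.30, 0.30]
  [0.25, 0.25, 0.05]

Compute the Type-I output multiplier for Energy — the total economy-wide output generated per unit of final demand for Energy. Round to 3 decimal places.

I − A =
  [   0.70    -0.25    -0.20]
  [  -0.25     0.70    -0.30]
  [  -0.25    -0.25     0.95]
Cofactors of I−A, C_ij = (−1)^(i+j)·(minor ij) (rows/columns in the sector order above):
  C_11 = (0.70)(0.95) − (-0.30)(-0.25) = 0.5900
  C_12 = −[(-0.25)(0.95) − (-0.30)(-0.25)] = 0.3125
  C_13 = (-0.25)(-0.25) − (0.70)(-0.25) = 0.2375
  C_21 = −[(-0.25)(0.95) − (-0.20)(-0.25)] = 0.2875
  C_22 = (0.70)(0.95) − (-0.20)(-0.25) = 0.6150
  C_23 = −[(0.70)(-0.25) − (-0.25)(-0.25)] = 0.2375
  C_31 = (-0.25)(-0.30) − (-0.20)(0.70) = 0.2150
  C_32 = −[(0.70)(-0.30) − (-0.20)(-0.25)] = 0.2600
  C_33 = (0.70)(0.70) − (-0.25)(-0.25) = 0.4275
det(I−A) = Σ_j (I−A)_1j·C_1j = (0.70)(0.5900) + (-0.25)(0.3125) + (-0.20)(0.2375) = 0.287375
adj(I−A) = Cᵀ =
  [ 0.5900   0.2875   0.2150]
  [ 0.3125   0.6150   0.2600]
  [ 0.2375   0.2375   0.4275]
(I − A)⁻¹ = adj(I−A) / det(I−A) ≈
  [   2.0531     1.0004     0.7482]
  [   1.0874     2.1401     0.9047]
  [   0.8264     0.8264     1.4876]
The output multiplier for sector j is the column-j sum of the Leontief inverse (I − A)⁻¹ = adj(I−A) / det(I−A).
Column E of adj(I−A): (0.5900, 0.3125, 0.2375); det(I−A) = 0.287375.
m_E = (0.5900 + 0.3125 + 0.2375) / 0.287375 = 1.14 / 0.287375 ≈ 3.967.

m_E = 3.967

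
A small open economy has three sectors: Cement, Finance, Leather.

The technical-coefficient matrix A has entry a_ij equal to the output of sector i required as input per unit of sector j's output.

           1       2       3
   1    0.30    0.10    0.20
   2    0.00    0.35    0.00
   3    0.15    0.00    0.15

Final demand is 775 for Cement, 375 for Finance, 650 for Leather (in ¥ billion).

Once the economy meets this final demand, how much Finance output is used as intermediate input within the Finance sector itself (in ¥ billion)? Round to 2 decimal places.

I − A =
  [   0.70    -0.10    -0.20]
  [   0.00     0.65     0.00]
  [  -0.15     0.00     0.85]
Cofactors of I−A, C_ij = (−1)^(i+j)·(minor ij) (rows/columns in the sector order above):
  C_11 = (0.65)(0.85) − (0.00)(0.00) = 0.5525
  C_12 = −[(0.00)(0.85) − (0.00)(-0.15)] = 0.0000
  C_13 = (0.00)(0.00) − (0.65)(-0.15) = 0.0975
  C_21 = −[(-0.10)(0.85) − (-0.20)(0.00)] = 0.0850
  C_22 = (0.70)(0.85) − (-0.20)(-0.15) = 0.5650
  C_23 = −[(0.70)(0.00) − (-0.10)(-0.15)] = 0.0150
  C_31 = (-0.10)(0.00) − (-0.20)(0.65) = 0.1300
  C_32 = −[(0.70)(0.00) − (-0.20)(0.00)] = 0.0000
  C_33 = (0.70)(0.65) − (-0.10)(0.00) = 0.4550
det(I−A) = Σ_j (I−A)_1j·C_1j = (0.70)(0.5525) + (-0.10)(0.0000) + (-0.20)(0.0975) = 0.36725
adj(I−A) = Cᵀ =
  [ 0.5525   0.0850   0.1300]
  [ 0.0000   0.5650   0.0000]
  [ 0.0975   0.0150   0.4550]
(I − A)⁻¹ = adj(I−A) / det(I−A) ≈
  [   1.5044     0.2314     0.3540]
  [   0.0000     1.5385     0.0000]
  [   0.2655     0.0408     1.2389]
First solve x = (I − A)⁻¹ d = adj(I−A)·d / det(I−A); in particular x_2 = (0.0000·775 + 0.5650·375 + 0.0000·650) / 0.36725 = 211.875 / 0.36725 ≈ 576.9231.
Intermediate flow from 2 to 2: z_22 = a_22 · x_2 = 0.35 × 211.875 / 0.36725 = 74.15625 / 0.36725 ≈ 201.92.

z_22 = 201.92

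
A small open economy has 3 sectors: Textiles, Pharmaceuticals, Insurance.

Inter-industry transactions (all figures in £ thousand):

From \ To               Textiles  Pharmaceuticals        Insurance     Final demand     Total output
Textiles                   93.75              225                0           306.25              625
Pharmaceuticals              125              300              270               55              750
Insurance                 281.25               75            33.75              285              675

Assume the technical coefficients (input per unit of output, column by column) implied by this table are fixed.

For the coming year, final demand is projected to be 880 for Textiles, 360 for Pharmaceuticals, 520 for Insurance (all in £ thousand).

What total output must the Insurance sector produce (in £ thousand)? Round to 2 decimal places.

Technical coefficients a_ij = z_ij / X_j:
  a_11 = 93.75/625 = 0.15, a_21 = 125/625 = 0.20, a_31 = 281.25/625 = 0.45
  a_12 = 225/750 = 0.30, a_22 = 300/750 = 0.40, a_32 = 75/750 = 0.10
  a_13 = 0/675 = 0.00, a_23 = 270/675 = 0.40, a_33 = 33.75/675 = 0.05
I − A =
  [   0.85    -0.30     0.00]
  [  -0.20     0.60    -0.40]
  [  -0.45    -0.10     0.95]
Cofactors of I−A, C_ij = (−1)^(i+j)·(minor ij) (rows/columns in the sector order above):
  C_11 = (0.60)(0.95) − (-0.40)(-0.10) = 0.5300
  C_12 = −[(-0.20)(0.95) − (-0.40)(-0.45)] = 0.3700
  C_13 = (-0.20)(-0.10) − (0.60)(-0.45) = 0.2900
  C_21 = −[(-0.30)(0.95) − (0.00)(-0.10)] = 0.2850
  C_22 = (0.85)(0.95) − (0.00)(-0.45) = 0.8075
  C_23 = −[(0.85)(-0.10) − (-0.30)(-0.45)] = 0.2200
  C_31 = (-0.30)(-0.40) − (0.00)(0.60) = 0.1200
  C_32 = −[(0.85)(-0.40) − (0.00)(-0.20)] = 0.3400
  C_33 = (0.85)(0.60) − (-0.30)(-0.20) = 0.4500
det(I−A) = Σ_j (I−A)_1j·C_1j = (0.85)(0.5300) + (-0.30)(0.3700) + (0.00)(0.2900) = 0.3395
adj(I−A) = Cᵀ =
  [ 0.5300   0.2850   0.1200]
  [ 0.3700   0.8075   0.3400]
  [ 0.2900   0.2200   0.4500]
(I − A)⁻¹ = adj(I−A) / det(I−A) ≈
  [   1.5611     0.8395     0.3535]
  [   1.0898     2.3785     1.0015]
  [   0.8542     0.6480     1.3255]
x = (I − A)⁻¹ d = adj(I−A)·d / det(I−A), with det(I−A) = 0.3395:
  x_1 = (0.5300·880 + 0.2850·360 + 0.1200·520) / 0.3395 = 631.40 / 0.3395 ≈ 1859.79
  x_2 = (0.3700·880 + 0.8075·360 + 0.3400·520) / 0.3395 = 793.10 / 0.3395 ≈ 2336.08
  x_3 = (0.2900·880 + 0.2200·360 + 0.4500·520) / 0.3395 = 568.40 / 0.3395 ≈ 1674.23

x_3 = 1674.23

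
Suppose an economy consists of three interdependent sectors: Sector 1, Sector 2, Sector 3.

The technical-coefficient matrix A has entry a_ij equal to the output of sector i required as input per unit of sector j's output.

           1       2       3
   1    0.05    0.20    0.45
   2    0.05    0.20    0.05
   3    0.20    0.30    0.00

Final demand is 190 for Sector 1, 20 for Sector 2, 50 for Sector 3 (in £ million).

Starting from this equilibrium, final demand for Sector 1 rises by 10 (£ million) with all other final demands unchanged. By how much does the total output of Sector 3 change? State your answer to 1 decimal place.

I − A =
  [   0.95    -0.20    -0.45]
  [  -0.05     0.80    -0.05]
  [  -0.20    -0.30     1.00]
Cofactors of I−A, C_ij = (−1)^(i+j)·(minor ij) (rows/columns in the sector order above):
  C_11 = (0.80)(1.00) − (-0.05)(-0.30) = 0.7850
  C_12 = −[(-0.05)(1.00) − (-0.05)(-0.20)] = 0.0600
  C_13 = (-0.05)(-0.30) − (0.80)(-0.20) = 0.1750
  C_21 = −[(-0.20)(1.00) − (-0.45)(-0.30)] = 0.3350
  C_22 = (0.95)(1.00) − (-0.45)(-0.20) = 0.8600
  C_23 = −[(0.95)(-0.30) − (-0.20)(-0.20)] = 0.3250
  C_31 = (-0.20)(-0.05) − (-0.45)(0.80) = 0.3700
  C_32 = −[(0.95)(-0.05) − (-0.45)(-0.05)] = 0.0700
  C_33 = (0.95)(0.80) − (-0.20)(-0.05) = 0.7500
det(I−A) = Σ_j (I−A)_1j·C_1j = (0.95)(0.7850) + (-0.20)(0.0600) + (-0.45)(0.1750) = 0.6550
adj(I−A) = Cᵀ =
  [ 0.7850   0.3350   0.3700]
  [ 0.0600   0.8600   0.0700]
  [ 0.1750   0.3250   0.7500]
(I − A)⁻¹ = adj(I−A) / det(I−A) ≈
  [   1.1985     0.5115     0.5649]
  [   0.0916     1.3130     0.1069]
  [   0.2672     0.4962     1.1450]
Δx = (I − A)⁻¹ Δd with Δd having +10 in the Sector 1 component and 0 elsewhere.
So Δx_3 = L_31 · (+10), where L_31 = adj(I−A)_31 / det(I−A) = 0.1750 / 0.6550.
Δx_3 = 0.1750 × (+10) / 0.6550 = 1.75 / 0.6550 ≈ 2.7.

Δx_3 = 2.7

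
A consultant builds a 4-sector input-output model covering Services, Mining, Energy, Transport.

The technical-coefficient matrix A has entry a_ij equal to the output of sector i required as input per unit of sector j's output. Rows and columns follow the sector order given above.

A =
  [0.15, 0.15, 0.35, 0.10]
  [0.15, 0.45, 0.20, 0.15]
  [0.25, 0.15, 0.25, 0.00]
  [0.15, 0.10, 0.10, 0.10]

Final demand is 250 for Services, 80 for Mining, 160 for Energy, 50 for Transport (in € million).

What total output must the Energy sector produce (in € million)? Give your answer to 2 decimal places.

I − A =
  [   0.85    -0.15    -0.35    -0.10]
  [  -0.15     0.55    -0.20    -0.15]
  [  -0.25    -0.15     0.75     0.00]
  [  -0.15    -0.10    -0.10     0.90]
Compute the cofactors C_ij = (−1)^(i+j)·(3×3 minor ij) of I−A; the adjugate is their transpose:
adj(I−A) = Cᵀ =
  [ 0.330750   0.157500   0.204750   0.063000]
  [ 0.166875   0.481250   0.219375   0.098750]
  [ 0.143625   0.148750   0.374625   0.040750]
  [ 0.089625   0.096250   0.100125   0.244750]
det(I−A) = Σ_j (I−A)_1j·C_1j = (0.85)(0.330750) + (-0.15)(0.166875) + (-0.35)(0.143625) + (-0.10)(0.089625) = 0.196875
(I − A)⁻¹ = adj(I−A) / det(I−A) ≈
  [   1.6800     0.8000     1.0400     0.3200]
  [   0.8476     2.4444     1.1143     0.5016]
  [   0.7295     0.7556     1.9029     0.2070]
  [   0.4552     0.4889     0.5086     1.2432]
x = (I − A)⁻¹ d = adj(I−A)·d / det(I−A), with det(I−A) = 0.196875:
  x_S = (0.330750·250 + 0.157500·80 + 0.204750·160 + 0.063000·50) / 0.196875 = 131.1975 / 0.196875 = 666.40
  x_M = (0.166875·250 + 0.481250·80 + 0.219375·160 + 0.098750·50) / 0.196875 = 120.25625 / 0.196875 ≈ 610.83
  x_E = (0.143625·250 + 0.148750·80 + 0.374625·160 + 0.040750·50) / 0.196875 = 109.78375 / 0.196875 ≈ 557.63
  x_T = (0.089625·250 + 0.096250·80 + 0.100125·160 + 0.244750·50) / 0.196875 = 58.36375 / 0.196875 ≈ 296.45

x_E = 557.63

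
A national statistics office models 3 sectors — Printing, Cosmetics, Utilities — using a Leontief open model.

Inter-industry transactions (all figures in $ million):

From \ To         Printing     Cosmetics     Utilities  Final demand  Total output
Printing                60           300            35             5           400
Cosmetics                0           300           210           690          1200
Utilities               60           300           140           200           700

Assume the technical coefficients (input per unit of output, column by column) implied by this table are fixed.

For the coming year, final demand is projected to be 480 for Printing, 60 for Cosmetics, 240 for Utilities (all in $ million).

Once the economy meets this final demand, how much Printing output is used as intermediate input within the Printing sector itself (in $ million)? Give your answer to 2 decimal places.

z_PP = 101.92

Technical coefficients a_ij = z_ij / X_j:
  a_PP = 60/400 = 0.15, a_CP = 0/400 = 0.00, a_UP = 60/400 = 0.15
  a_PC = 300/1200 = 0.25, a_CC = 300/1200 = 0.25, a_UC = 300/1200 = 0.25
  a_PU = 35/700 = 0.05, a_CU = 210/700 = 0.30, a_UU = 140/700 = 0.20
I − A =
  [   0.85    -0.25    -0.05]
  [   0.00     0.75    -0.30]
  [  -0.15    -0.25     0.80]
Cofactors of I−A, C_ij = (−1)^(i+j)·(minor ij) (rows/columns in the sector order above):
  C_11 = (0.75)(0.80) − (-0.30)(-0.25) = 0.5250
  C_12 = −[(0.00)(0.80) − (-0.30)(-0.15)] = 0.0450
  C_13 = (0.00)(-0.25) − (0.75)(-0.15) = 0.1125
  C_21 = −[(-0.25)(0.80) − (-0.05)(-0.25)] = 0.2125
  C_22 = (0.85)(0.80) − (-0.05)(-0.15) = 0.6725
  C_23 = −[(0.85)(-0.25) − (-0.25)(-0.15)] = 0.2500
  C_31 = (-0.25)(-0.30) − (-0.05)(0.75) = 0.1125
  C_32 = −[(0.85)(-0.30) − (-0.05)(0.00)] = 0.2550
  C_33 = (0.85)(0.75) − (-0.25)(0.00) = 0.6375
det(I−A) = Σ_j (I−A)_1j·C_1j = (0.85)(0.5250) + (-0.25)(0.0450) + (-0.05)(0.1125) = 0.429375
adj(I−A) = Cᵀ =
  [ 0.5250   0.2125   0.1125]
  [ 0.0450   0.6725   0.2550]
  [ 0.1125   0.2500   0.6375]
(I − A)⁻¹ = adj(I−A) / det(I−A) ≈
  [   1.2227     0.4949     0.2620]
  [   0.1048     1.5662     0.5939]
  [   0.2620     0.5822     1.4847]
First solve x = (I − A)⁻¹ d = adj(I−A)·d / det(I−A); in particular x_P = (0.5250·480 + 0.2125·60 + 0.1125·240) / 0.429375 = 291.75 / 0.429375 ≈ 679.4760.
Intermediate flow from P to P: z_PP = a_PP · x_P = 0.15 × 291.75 / 0.429375 = 43.7625 / 0.429375 ≈ 101.92.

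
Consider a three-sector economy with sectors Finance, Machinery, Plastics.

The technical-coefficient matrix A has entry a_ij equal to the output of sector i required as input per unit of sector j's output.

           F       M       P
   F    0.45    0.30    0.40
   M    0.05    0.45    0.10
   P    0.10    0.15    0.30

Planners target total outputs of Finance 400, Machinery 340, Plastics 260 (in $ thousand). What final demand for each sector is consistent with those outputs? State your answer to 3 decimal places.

I − A =
  [   0.55    -0.30    -0.40]
  [  -0.05     0.55    -0.10]
  [  -0.10    -0.15     0.70]
d = (I − A) x:
  d_F = (+0.55)·400 + (-0.30)·340 + (-0.40)·260 = 14.000
  d_M = (-0.05)·400 + (+0.55)·340 + (-0.10)·260 = 141.000
  d_P = (-0.10)·400 + (-0.15)·340 + (+0.70)·260 = 91.000

d_F = 14.000, d_M = 141.000, d_P = 91.000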